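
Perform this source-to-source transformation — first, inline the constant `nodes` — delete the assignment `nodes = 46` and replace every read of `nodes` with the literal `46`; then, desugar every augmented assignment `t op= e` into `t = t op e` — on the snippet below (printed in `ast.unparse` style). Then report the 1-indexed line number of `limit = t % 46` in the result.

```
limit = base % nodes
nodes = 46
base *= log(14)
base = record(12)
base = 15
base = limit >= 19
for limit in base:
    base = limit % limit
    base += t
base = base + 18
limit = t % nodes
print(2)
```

10

Transformed code:
limit = base % 46
base = base * log(14)
base = record(12)
base = 15
base = limit >= 19
for limit in base:
    base = limit % limit
    base = base + t
base = base + 18
limit = t % 46
print(2)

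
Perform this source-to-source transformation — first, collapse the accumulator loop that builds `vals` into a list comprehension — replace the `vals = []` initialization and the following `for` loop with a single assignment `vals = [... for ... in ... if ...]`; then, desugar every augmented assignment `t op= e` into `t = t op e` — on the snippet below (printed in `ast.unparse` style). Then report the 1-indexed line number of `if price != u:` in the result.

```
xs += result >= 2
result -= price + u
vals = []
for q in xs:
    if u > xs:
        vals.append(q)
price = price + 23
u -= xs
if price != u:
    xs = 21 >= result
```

Transformed code:
xs = xs + (result >= 2)
result = result - (price + u)
vals = [q for q in xs if u > xs]
price = price + 23
u = u - xs
if price != u:
    xs = 21 >= result

6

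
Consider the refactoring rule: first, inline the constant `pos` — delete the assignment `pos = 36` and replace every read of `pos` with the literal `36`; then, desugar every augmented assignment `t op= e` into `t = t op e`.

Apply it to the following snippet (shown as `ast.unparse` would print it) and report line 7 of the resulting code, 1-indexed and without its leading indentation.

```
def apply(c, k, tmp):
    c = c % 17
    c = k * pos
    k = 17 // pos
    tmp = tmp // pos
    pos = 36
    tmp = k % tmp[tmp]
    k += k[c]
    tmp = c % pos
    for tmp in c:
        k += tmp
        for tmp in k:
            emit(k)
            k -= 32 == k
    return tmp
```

k = k + k[c]

Transformed code:
def apply(c, k, tmp):
    c = c % 17
    c = k * 36
    k = 17 // 36
    tmp = tmp // 36
    tmp = k % tmp[tmp]
    k = k + k[c]
    tmp = c % 36
    for tmp in c:
        k = k + tmp
        for tmp in k:
            emit(k)
            k = k - (32 == k)
    return tmp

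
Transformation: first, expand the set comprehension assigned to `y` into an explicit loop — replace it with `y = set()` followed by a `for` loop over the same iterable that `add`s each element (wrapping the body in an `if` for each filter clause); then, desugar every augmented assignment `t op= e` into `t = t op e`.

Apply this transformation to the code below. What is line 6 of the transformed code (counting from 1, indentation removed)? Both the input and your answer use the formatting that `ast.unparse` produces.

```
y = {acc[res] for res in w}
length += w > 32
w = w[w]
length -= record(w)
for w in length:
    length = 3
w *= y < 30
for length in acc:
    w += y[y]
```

length = length - record(w)

Transformed code:
y = set()
for res in w:
    y.add(acc[res])
length = length + (w > 32)
w = w[w]
length = length - record(w)
for w in length:
    length = 3
w = w * (y < 30)
for length in acc:
    w = w + y[y]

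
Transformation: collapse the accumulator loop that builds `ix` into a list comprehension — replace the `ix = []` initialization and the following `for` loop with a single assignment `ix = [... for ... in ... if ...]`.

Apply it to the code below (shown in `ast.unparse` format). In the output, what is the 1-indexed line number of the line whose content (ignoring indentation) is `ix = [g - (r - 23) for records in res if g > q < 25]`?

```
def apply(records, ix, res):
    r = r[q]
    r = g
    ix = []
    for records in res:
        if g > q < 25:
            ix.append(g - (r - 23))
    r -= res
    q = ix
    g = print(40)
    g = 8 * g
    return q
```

Transformed code:
def apply(records, ix, res):
    r = r[q]
    r = g
    ix = [g - (r - 23) for records in res if g > q < 25]
    r -= res
    q = ix
    g = print(40)
    g = 8 * g
    return q

4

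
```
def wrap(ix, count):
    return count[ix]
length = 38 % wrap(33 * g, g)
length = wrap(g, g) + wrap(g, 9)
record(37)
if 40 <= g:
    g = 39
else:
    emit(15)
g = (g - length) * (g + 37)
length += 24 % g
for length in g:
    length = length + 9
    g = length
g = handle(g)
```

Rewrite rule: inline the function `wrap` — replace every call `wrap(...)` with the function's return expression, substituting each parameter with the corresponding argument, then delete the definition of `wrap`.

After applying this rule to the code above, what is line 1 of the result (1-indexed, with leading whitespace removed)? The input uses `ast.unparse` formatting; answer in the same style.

length = 38 % g[33 * g]

Transformed code:
length = 38 % g[33 * g]
length = g[g] + 9[g]
record(37)
if 40 <= g:
    g = 39
else:
    emit(15)
g = (g - length) * (g + 37)
length += 24 % g
for length in g:
    length = length + 9
    g = length
g = handle(g)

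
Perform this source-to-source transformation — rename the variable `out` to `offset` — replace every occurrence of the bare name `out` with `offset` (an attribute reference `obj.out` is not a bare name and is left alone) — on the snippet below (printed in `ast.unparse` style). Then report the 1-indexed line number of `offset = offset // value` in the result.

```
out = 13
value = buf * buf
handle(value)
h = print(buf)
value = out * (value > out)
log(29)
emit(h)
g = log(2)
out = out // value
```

Transformed code:
offset = 13
value = buf * buf
handle(value)
h = print(buf)
value = offset * (value > offset)
log(29)
emit(h)
g = log(2)
offset = offset // value

9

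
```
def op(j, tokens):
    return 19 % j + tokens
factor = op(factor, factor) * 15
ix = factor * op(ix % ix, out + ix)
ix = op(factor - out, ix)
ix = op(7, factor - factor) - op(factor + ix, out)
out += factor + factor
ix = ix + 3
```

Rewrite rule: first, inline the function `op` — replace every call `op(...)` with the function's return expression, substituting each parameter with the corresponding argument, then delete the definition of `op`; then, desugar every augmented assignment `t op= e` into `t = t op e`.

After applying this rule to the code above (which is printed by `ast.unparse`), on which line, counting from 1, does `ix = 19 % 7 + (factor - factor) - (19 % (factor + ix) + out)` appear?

Transformed code:
factor = (19 % factor + factor) * 15
ix = factor * (19 % (ix % ix) + (out + ix))
ix = 19 % (factor - out) + ix
ix = 19 % 7 + (factor - factor) - (19 % (factor + ix) + out)
out = out + (factor + factor)
ix = ix + 3

4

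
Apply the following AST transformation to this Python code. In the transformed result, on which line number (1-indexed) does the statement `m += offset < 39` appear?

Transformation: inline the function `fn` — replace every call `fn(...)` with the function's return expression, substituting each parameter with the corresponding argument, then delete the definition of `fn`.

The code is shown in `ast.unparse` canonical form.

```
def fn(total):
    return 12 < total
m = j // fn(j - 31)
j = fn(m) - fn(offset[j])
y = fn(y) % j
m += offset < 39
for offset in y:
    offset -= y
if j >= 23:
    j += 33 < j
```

4

Transformed code:
m = j // (12 < j - 31)
j = (12 < m) - (12 < offset[j])
y = (12 < y) % j
m += offset < 39
for offset in y:
    offset -= y
if j >= 23:
    j += 33 < j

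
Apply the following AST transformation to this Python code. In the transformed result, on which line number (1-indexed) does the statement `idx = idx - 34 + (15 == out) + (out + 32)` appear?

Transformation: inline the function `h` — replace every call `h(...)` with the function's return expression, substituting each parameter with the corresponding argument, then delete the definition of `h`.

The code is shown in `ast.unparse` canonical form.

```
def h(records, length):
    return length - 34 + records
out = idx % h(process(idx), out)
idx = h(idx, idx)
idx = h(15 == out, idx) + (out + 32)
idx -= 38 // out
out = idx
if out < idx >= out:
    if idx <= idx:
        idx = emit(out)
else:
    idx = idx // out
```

Transformed code:
out = idx % (out - 34 + process(idx))
idx = idx - 34 + idx
idx = idx - 34 + (15 == out) + (out + 32)
idx -= 38 // out
out = idx
if out < idx >= out:
    if idx <= idx:
        idx = emit(out)
else:
    idx = idx // out

3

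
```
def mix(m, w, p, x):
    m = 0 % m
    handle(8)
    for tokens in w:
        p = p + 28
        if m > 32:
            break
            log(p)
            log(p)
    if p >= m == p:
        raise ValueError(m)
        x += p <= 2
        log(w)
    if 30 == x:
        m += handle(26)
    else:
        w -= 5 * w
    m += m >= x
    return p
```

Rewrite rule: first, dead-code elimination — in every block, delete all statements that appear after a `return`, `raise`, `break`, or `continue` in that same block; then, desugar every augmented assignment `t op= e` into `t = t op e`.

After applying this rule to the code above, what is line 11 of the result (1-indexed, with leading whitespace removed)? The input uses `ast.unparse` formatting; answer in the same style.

Transformed code:
def mix(m, w, p, x):
    m = 0 % m
    handle(8)
    for tokens in w:
        p = p + 28
        if m > 32:
            break
    if p >= m == p:
        raise ValueError(m)
    if 30 == x:
        m = m + handle(26)
    else:
        w = w - 5 * w
    m = m + (m >= x)
    return p

m = m + handle(26)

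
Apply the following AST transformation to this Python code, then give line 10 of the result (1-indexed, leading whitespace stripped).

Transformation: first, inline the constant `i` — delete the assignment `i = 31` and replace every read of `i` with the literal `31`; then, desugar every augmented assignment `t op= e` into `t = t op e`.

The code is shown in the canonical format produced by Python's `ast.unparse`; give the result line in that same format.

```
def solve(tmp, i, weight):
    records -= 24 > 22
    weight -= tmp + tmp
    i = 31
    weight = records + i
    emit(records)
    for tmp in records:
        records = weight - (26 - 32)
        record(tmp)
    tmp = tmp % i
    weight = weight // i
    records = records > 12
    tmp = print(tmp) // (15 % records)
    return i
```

Transformed code:
def solve(tmp, i, weight):
    records = records - (24 > 22)
    weight = weight - (tmp + tmp)
    weight = records + 31
    emit(records)
    for tmp in records:
        records = weight - (26 - 32)
        record(tmp)
    tmp = tmp % 31
    weight = weight // 31
    records = records > 12
    tmp = print(tmp) // (15 % records)
    return 31

weight = weight // 31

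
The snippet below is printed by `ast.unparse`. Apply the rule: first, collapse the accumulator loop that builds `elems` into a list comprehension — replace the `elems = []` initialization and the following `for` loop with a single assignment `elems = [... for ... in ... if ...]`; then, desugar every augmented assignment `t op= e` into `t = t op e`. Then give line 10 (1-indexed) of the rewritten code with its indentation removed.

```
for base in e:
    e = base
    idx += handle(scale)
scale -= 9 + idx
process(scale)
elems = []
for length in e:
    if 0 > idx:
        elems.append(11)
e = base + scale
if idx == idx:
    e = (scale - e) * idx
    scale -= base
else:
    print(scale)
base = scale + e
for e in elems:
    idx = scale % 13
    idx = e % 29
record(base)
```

scale = scale - base

Transformed code:
for base in e:
    e = base
    idx = idx + handle(scale)
scale = scale - (9 + idx)
process(scale)
elems = [11 for length in e if 0 > idx]
e = base + scale
if idx == idx:
    e = (scale - e) * idx
    scale = scale - base
else:
    print(scale)
base = scale + e
for e in elems:
    idx = scale % 13
    idx = e % 29
record(base)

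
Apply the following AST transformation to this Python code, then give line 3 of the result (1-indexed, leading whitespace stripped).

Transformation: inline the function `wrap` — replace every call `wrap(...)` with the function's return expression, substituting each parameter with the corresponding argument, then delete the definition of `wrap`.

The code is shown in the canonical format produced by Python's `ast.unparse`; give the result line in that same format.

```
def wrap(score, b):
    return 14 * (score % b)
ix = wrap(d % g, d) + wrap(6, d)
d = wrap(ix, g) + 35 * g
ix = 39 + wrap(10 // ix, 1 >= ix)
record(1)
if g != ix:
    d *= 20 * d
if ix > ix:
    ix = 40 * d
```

ix = 39 + 14 * (10 // ix % (1 >= ix))

Transformed code:
ix = 14 * (d % g % d) + 14 * (6 % d)
d = 14 * (ix % g) + 35 * g
ix = 39 + 14 * (10 // ix % (1 >= ix))
record(1)
if g != ix:
    d *= 20 * d
if ix > ix:
    ix = 40 * d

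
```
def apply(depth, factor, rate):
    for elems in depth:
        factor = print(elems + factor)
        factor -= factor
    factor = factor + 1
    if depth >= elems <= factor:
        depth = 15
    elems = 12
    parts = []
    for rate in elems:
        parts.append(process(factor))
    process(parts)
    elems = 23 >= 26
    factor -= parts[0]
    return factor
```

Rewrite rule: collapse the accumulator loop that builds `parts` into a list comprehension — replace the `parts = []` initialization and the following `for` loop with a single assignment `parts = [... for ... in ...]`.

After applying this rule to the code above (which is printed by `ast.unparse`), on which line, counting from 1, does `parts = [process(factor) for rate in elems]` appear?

Transformed code:
def apply(depth, factor, rate):
    for elems in depth:
        factor = print(elems + factor)
        factor -= factor
    factor = factor + 1
    if depth >= elems <= factor:
        depth = 15
    elems = 12
    parts = [process(factor) for rate in elems]
    process(parts)
    elems = 23 >= 26
    factor -= parts[0]
    return factor

9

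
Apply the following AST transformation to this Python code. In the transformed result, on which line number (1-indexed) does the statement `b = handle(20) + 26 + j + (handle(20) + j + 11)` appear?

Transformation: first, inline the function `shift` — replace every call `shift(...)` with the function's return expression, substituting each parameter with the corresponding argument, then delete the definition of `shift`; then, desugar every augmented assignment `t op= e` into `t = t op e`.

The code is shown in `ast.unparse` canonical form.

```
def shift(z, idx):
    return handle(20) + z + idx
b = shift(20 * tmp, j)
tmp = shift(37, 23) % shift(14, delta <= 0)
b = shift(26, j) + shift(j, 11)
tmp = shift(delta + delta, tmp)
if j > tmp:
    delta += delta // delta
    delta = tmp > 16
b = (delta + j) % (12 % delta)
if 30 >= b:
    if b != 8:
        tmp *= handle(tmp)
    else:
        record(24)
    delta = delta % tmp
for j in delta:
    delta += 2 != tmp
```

3

Transformed code:
b = handle(20) + 20 * tmp + j
tmp = (handle(20) + 37 + 23) % (handle(20) + 14 + (delta <= 0))
b = handle(20) + 26 + j + (handle(20) + j + 11)
tmp = handle(20) + (delta + delta) + tmp
if j > tmp:
    delta = delta + delta // delta
    delta = tmp > 16
b = (delta + j) % (12 % delta)
if 30 >= b:
    if b != 8:
        tmp = tmp * handle(tmp)
    else:
        record(24)
    delta = delta % tmp
for j in delta:
    delta = delta + (2 != tmp)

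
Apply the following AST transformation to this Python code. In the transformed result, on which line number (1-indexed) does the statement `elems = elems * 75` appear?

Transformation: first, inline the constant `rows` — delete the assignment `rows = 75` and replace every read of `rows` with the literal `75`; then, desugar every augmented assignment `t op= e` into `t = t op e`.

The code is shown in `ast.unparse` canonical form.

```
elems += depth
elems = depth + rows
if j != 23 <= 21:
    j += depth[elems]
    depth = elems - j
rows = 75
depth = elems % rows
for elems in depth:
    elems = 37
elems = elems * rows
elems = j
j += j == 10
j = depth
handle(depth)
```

9

Transformed code:
elems = elems + depth
elems = depth + 75
if j != 23 <= 21:
    j = j + depth[elems]
    depth = elems - j
depth = elems % 75
for elems in depth:
    elems = 37
elems = elems * 75
elems = j
j = j + (j == 10)
j = depth
handle(depth)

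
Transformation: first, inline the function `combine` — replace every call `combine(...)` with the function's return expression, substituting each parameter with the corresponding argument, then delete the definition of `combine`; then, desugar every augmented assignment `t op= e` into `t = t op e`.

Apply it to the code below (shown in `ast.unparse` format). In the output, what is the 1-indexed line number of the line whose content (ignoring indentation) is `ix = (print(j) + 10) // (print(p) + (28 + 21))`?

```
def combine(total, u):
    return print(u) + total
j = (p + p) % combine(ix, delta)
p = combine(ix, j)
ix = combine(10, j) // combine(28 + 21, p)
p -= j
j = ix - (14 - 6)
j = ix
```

3

Transformed code:
j = (p + p) % (print(delta) + ix)
p = print(j) + ix
ix = (print(j) + 10) // (print(p) + (28 + 21))
p = p - j
j = ix - (14 - 6)
j = ix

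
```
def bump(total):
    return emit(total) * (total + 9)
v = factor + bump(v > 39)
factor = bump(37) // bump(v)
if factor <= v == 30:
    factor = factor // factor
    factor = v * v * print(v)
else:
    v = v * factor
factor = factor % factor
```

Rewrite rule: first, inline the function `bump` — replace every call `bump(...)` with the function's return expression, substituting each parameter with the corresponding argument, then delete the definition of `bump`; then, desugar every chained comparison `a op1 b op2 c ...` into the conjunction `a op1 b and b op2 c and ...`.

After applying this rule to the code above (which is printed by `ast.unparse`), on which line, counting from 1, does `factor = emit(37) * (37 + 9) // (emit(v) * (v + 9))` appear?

2

Transformed code:
v = factor + emit(v > 39) * ((v > 39) + 9)
factor = emit(37) * (37 + 9) // (emit(v) * (v + 9))
if factor <= v and v == 30:
    factor = factor // factor
    factor = v * v * print(v)
else:
    v = v * factor
factor = factor % factor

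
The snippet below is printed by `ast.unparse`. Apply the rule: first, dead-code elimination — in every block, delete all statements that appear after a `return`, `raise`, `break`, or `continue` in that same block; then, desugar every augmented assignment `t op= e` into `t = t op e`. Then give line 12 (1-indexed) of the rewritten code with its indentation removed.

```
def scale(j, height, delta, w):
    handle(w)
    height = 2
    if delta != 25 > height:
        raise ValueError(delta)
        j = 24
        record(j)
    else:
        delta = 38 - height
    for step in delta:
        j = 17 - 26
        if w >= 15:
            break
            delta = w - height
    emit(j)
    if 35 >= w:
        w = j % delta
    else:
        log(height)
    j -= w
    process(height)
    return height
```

emit(j)

Transformed code:
def scale(j, height, delta, w):
    handle(w)
    height = 2
    if delta != 25 > height:
        raise ValueError(delta)
    else:
        delta = 38 - height
    for step in delta:
        j = 17 - 26
        if w >= 15:
            break
    emit(j)
    if 35 >= w:
        w = j % delta
    else:
        log(height)
    j = j - w
    process(height)
    return height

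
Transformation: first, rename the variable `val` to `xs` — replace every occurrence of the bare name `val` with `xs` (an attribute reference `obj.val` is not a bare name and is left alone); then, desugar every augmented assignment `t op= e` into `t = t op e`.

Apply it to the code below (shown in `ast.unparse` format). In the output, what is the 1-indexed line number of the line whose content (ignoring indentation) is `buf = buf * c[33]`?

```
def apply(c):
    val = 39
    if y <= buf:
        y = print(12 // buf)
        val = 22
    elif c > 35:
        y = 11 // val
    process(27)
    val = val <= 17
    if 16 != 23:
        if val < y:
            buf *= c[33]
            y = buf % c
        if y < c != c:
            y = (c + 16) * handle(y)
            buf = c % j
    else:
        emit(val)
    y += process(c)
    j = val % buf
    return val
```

12

Transformed code:
def apply(c):
    xs = 39
    if y <= buf:
        y = print(12 // buf)
        xs = 22
    elif c > 35:
        y = 11 // xs
    process(27)
    xs = xs <= 17
    if 16 != 23:
        if xs < y:
            buf = buf * c[33]
            y = buf % c
        if y < c != c:
            y = (c + 16) * handle(y)
            buf = c % j
    else:
        emit(xs)
    y = y + process(c)
    j = xs % buf
    return xs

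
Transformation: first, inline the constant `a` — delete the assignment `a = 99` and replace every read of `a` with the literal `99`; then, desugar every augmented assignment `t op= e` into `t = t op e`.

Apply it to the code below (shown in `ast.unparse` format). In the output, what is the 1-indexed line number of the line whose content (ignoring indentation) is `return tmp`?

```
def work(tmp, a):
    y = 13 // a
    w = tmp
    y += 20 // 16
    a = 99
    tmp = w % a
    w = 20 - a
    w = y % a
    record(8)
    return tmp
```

9

Transformed code:
def work(tmp, a):
    y = 13 // 99
    w = tmp
    y = y + 20 // 16
    tmp = w % 99
    w = 20 - 99
    w = y % 99
    record(8)
    return tmp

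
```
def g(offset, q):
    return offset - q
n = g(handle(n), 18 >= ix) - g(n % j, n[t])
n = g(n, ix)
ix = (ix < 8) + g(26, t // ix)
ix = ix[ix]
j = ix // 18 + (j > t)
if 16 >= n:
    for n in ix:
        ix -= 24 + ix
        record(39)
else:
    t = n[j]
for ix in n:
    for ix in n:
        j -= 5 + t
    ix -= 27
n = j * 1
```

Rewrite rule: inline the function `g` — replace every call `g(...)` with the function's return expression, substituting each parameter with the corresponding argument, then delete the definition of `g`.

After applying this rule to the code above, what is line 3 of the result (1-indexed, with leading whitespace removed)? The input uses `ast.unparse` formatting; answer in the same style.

Transformed code:
n = handle(n) - (18 >= ix) - (n % j - n[t])
n = n - ix
ix = (ix < 8) + (26 - t // ix)
ix = ix[ix]
j = ix // 18 + (j > t)
if 16 >= n:
    for n in ix:
        ix -= 24 + ix
        record(39)
else:
    t = n[j]
for ix in n:
    for ix in n:
        j -= 5 + t
    ix -= 27
n = j * 1

ix = (ix < 8) + (26 - t // ix)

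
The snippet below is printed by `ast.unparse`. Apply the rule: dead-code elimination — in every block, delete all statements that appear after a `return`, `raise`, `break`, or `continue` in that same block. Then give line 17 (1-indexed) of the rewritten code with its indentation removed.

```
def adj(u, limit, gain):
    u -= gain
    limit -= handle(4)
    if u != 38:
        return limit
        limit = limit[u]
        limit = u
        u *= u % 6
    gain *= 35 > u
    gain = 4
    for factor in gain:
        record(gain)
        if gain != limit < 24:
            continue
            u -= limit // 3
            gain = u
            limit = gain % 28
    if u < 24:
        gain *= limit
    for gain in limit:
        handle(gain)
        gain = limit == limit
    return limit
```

Transformed code:
def adj(u, limit, gain):
    u -= gain
    limit -= handle(4)
    if u != 38:
        return limit
    gain *= 35 > u
    gain = 4
    for factor in gain:
        record(gain)
        if gain != limit < 24:
            continue
    if u < 24:
        gain *= limit
    for gain in limit:
        handle(gain)
        gain = limit == limit
    return limit

return limit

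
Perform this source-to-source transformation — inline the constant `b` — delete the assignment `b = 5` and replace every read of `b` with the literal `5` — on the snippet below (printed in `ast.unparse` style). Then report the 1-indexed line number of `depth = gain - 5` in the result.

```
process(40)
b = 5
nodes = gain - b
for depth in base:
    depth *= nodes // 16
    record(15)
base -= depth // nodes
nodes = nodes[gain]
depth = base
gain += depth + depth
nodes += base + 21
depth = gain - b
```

Transformed code:
process(40)
nodes = gain - 5
for depth in base:
    depth *= nodes // 16
    record(15)
base -= depth // nodes
nodes = nodes[gain]
depth = base
gain += depth + depth
nodes += base + 21
depth = gain - 5

11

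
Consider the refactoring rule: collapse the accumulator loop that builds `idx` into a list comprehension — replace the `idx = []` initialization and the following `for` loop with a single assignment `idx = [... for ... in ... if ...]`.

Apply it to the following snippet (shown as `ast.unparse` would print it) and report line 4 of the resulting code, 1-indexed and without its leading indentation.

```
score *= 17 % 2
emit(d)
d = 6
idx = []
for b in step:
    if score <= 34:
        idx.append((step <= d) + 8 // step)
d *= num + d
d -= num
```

idx = [(step <= d) + 8 // step for b in step if score <= 34]

Transformed code:
score *= 17 % 2
emit(d)
d = 6
idx = [(step <= d) + 8 // step for b in step if score <= 34]
d *= num + d
d -= num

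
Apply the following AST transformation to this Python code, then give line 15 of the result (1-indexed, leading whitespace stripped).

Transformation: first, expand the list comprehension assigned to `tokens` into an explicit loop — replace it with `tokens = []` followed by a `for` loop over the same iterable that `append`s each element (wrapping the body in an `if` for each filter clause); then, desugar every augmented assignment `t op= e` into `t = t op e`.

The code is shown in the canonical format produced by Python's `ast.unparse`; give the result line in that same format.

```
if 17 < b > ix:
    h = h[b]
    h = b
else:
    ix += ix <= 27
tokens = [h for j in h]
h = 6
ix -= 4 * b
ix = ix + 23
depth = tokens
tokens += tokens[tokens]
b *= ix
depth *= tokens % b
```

Transformed code:
if 17 < b > ix:
    h = h[b]
    h = b
else:
    ix = ix + (ix <= 27)
tokens = []
for j in h:
    tokens.append(h)
h = 6
ix = ix - 4 * b
ix = ix + 23
depth = tokens
tokens = tokens + tokens[tokens]
b = b * ix
depth = depth * (tokens % b)

depth = depth * (tokens % b)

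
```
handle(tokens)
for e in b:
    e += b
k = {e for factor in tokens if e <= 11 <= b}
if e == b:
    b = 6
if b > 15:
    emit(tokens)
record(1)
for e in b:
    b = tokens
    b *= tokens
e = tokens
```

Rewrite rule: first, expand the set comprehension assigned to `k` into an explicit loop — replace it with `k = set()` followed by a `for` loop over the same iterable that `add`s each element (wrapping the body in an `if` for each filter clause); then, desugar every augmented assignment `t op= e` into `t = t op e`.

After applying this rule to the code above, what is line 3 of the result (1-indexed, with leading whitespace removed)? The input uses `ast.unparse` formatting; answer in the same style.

e = e + b

Transformed code:
handle(tokens)
for e in b:
    e = e + b
k = set()
for factor in tokens:
    if e <= 11 <= b:
        k.add(e)
if e == b:
    b = 6
if b > 15:
    emit(tokens)
record(1)
for e in b:
    b = tokens
    b = b * tokens
e = tokens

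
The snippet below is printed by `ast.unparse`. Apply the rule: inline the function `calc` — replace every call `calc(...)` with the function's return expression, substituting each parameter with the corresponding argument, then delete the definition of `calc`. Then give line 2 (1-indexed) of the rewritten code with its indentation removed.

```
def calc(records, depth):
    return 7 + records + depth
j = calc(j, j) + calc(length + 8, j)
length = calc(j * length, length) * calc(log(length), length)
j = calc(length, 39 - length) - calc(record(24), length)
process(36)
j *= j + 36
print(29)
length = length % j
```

length = (7 + j * length + length) * (7 + log(length) + length)

Transformed code:
j = 7 + j + j + (7 + (length + 8) + j)
length = (7 + j * length + length) * (7 + log(length) + length)
j = 7 + length + (39 - length) - (7 + record(24) + length)
process(36)
j *= j + 36
print(29)
length = length % j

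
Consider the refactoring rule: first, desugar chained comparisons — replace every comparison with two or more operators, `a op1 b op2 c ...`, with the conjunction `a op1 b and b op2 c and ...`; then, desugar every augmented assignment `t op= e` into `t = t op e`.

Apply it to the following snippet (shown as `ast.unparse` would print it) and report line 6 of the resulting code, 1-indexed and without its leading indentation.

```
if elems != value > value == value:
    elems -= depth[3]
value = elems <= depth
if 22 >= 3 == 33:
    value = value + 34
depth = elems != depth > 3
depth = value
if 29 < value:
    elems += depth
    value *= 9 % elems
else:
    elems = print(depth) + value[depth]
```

Transformed code:
if elems != value and value > value and (value == value):
    elems = elems - depth[3]
value = elems <= depth
if 22 >= 3 and 3 == 33:
    value = value + 34
depth = elems != depth and depth > 3
depth = value
if 29 < value:
    elems = elems + depth
    value = value * (9 % elems)
else:
    elems = print(depth) + value[depth]

depth = elems != depth and depth > 3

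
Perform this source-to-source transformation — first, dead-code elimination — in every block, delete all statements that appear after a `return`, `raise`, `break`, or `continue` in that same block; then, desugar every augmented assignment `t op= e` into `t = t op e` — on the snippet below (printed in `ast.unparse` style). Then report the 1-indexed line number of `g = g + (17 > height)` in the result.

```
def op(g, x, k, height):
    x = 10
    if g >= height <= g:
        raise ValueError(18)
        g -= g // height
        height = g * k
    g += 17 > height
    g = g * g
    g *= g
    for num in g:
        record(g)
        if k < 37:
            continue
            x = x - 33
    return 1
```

5

Transformed code:
def op(g, x, k, height):
    x = 10
    if g >= height <= g:
        raise ValueError(18)
    g = g + (17 > height)
    g = g * g
    g = g * g
    for num in g:
        record(g)
        if k < 37:
            continue
    return 1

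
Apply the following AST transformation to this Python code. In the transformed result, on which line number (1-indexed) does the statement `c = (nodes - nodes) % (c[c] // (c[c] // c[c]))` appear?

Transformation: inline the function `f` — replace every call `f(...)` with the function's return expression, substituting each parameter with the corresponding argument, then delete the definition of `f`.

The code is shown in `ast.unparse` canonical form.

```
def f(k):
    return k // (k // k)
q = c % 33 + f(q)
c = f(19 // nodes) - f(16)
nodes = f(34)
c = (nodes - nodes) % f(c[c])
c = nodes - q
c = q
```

4

Transformed code:
q = c % 33 + q // (q // q)
c = 19 // nodes // (19 // nodes // (19 // nodes)) - 16 // (16 // 16)
nodes = 34 // (34 // 34)
c = (nodes - nodes) % (c[c] // (c[c] // c[c]))
c = nodes - q
c = q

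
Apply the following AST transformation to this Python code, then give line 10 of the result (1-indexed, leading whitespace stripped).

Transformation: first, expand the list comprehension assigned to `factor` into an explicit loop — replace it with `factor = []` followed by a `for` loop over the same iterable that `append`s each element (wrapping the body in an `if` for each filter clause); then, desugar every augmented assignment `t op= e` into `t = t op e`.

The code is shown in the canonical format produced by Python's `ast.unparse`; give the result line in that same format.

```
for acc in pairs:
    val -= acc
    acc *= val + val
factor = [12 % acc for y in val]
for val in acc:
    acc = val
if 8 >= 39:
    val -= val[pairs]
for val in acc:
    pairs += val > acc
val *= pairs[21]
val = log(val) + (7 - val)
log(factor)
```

val = val - val[pairs]

Transformed code:
for acc in pairs:
    val = val - acc
    acc = acc * (val + val)
factor = []
for y in val:
    factor.append(12 % acc)
for val in acc:
    acc = val
if 8 >= 39:
    val = val - val[pairs]
for val in acc:
    pairs = pairs + (val > acc)
val = val * pairs[21]
val = log(val) + (7 - val)
log(factor)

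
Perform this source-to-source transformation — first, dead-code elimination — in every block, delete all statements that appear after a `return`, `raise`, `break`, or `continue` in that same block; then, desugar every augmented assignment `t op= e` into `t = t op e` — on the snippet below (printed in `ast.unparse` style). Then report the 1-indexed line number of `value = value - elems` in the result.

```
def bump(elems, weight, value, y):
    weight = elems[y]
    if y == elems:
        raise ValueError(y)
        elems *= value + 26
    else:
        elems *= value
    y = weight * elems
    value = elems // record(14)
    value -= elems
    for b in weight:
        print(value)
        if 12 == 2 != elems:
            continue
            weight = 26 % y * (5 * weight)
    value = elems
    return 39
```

Transformed code:
def bump(elems, weight, value, y):
    weight = elems[y]
    if y == elems:
        raise ValueError(y)
    else:
        elems = elems * value
    y = weight * elems
    value = elems // record(14)
    value = value - elems
    for b in weight:
        print(value)
        if 12 == 2 != elems:
            continue
    value = elems
    return 39

9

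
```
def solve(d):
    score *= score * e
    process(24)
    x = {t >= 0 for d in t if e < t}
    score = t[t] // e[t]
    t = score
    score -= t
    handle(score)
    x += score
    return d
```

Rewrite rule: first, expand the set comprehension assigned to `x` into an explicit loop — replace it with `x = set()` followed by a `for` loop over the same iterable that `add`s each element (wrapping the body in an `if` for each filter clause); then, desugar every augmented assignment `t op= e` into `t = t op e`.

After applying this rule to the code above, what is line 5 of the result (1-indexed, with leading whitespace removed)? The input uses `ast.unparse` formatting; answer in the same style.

Transformed code:
def solve(d):
    score = score * (score * e)
    process(24)
    x = set()
    for d in t:
        if e < t:
            x.add(t >= 0)
    score = t[t] // e[t]
    t = score
    score = score - t
    handle(score)
    x = x + score
    return d

for d in t:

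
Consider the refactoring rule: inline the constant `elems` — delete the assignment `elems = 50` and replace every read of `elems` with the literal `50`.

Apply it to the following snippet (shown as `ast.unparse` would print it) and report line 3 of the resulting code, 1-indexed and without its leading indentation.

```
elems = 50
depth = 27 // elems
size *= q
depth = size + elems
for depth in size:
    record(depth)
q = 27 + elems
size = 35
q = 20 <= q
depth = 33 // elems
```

depth = size + 50

Transformed code:
depth = 27 // 50
size *= q
depth = size + 50
for depth in size:
    record(depth)
q = 27 + 50
size = 35
q = 20 <= q
depth = 33 // 50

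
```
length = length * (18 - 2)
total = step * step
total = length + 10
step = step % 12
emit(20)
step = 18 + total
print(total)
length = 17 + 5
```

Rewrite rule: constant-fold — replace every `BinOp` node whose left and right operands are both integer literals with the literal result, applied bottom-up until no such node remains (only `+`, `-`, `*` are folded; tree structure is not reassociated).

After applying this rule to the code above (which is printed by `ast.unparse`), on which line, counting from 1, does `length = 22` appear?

Transformed code:
length = length * 16
total = step * step
total = length + 10
step = step % 12
emit(20)
step = 18 + total
print(total)
length = 22

8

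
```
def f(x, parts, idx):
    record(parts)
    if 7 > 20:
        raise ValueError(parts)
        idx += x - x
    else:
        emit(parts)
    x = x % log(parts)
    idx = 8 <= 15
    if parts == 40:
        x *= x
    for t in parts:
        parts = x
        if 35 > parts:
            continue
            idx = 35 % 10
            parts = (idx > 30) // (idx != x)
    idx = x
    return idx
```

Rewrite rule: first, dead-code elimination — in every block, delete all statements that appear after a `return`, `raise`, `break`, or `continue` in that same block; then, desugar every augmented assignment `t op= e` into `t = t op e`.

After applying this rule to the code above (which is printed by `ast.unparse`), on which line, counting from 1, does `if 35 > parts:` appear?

13

Transformed code:
def f(x, parts, idx):
    record(parts)
    if 7 > 20:
        raise ValueError(parts)
    else:
        emit(parts)
    x = x % log(parts)
    idx = 8 <= 15
    if parts == 40:
        x = x * x
    for t in parts:
        parts = x
        if 35 > parts:
            continue
    idx = x
    return idx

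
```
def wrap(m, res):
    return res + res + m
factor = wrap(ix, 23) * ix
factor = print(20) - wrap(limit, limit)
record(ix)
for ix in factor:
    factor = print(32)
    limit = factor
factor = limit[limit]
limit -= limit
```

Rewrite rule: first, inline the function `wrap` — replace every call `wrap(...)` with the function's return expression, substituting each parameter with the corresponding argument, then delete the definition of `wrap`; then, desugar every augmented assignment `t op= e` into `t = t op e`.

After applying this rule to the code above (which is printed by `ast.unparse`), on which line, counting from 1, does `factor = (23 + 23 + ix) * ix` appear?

Transformed code:
factor = (23 + 23 + ix) * ix
factor = print(20) - (limit + limit + limit)
record(ix)
for ix in factor:
    factor = print(32)
    limit = factor
factor = limit[limit]
limit = limit - limit

1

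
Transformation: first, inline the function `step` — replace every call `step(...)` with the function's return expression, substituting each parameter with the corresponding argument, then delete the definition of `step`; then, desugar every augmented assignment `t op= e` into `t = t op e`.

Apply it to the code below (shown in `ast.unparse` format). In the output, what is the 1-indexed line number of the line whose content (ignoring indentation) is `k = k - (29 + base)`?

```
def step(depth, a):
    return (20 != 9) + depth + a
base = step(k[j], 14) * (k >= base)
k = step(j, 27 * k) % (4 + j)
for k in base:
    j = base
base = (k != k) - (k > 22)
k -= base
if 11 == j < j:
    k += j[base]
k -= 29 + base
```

9

Transformed code:
base = ((20 != 9) + k[j] + 14) * (k >= base)
k = ((20 != 9) + j + 27 * k) % (4 + j)
for k in base:
    j = base
base = (k != k) - (k > 22)
k = k - base
if 11 == j < j:
    k = k + j[base]
k = k - (29 + base)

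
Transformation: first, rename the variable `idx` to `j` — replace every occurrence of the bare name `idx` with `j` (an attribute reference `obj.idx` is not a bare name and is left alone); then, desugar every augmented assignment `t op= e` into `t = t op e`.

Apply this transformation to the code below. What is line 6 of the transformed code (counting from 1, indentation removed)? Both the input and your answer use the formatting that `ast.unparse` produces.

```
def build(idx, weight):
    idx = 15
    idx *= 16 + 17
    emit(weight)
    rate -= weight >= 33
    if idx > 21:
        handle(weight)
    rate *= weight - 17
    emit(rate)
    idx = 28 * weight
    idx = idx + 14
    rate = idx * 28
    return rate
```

Transformed code:
def build(j, weight):
    j = 15
    j = j * (16 + 17)
    emit(weight)
    rate = rate - (weight >= 33)
    if j > 21:
        handle(weight)
    rate = rate * (weight - 17)
    emit(rate)
    j = 28 * weight
    j = j + 14
    rate = j * 28
    return rate

if j > 21:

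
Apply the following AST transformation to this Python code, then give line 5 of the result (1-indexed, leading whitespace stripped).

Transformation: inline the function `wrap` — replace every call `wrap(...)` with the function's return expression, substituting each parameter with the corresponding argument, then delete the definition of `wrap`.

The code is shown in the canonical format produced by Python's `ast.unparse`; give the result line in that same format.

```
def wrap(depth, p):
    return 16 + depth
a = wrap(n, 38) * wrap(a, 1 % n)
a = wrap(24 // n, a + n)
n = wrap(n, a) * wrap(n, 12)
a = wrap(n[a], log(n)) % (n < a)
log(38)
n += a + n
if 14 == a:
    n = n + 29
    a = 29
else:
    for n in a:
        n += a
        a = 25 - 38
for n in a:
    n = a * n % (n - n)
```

Transformed code:
a = (16 + n) * (16 + a)
a = 16 + 24 // n
n = (16 + n) * (16 + n)
a = (16 + n[a]) % (n < a)
log(38)
n += a + n
if 14 == a:
    n = n + 29
    a = 29
else:
    for n in a:
        n += a
        a = 25 - 38
for n in a:
    n = a * n % (n - n)

log(38)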